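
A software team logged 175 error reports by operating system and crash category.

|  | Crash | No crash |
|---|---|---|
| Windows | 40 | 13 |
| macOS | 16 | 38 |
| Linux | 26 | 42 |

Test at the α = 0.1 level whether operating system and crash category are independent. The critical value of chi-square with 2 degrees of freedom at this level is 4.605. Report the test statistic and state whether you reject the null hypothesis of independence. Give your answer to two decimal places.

Row totals: 53, 54, 68. Column totals: 82, 93. Grand total N = 175.
Expected counts (row total × column total / N):
  Windows, Crash: 53×82/175 = 24.834
  Windows, No crash: 53×93/175 = 28.166
  macOS, Crash: 54×82/175 = 25.303
  macOS, No crash: 54×93/175 = 28.697
  Linux, Crash: 68×82/175 = 31.863
  Linux, No crash: 68×93/175 = 36.137
Contributions (O − E)²/E:
  (40 − 24.834)²/24.834 = 9.2618
  (13 − 28.166)²/28.166 = 8.1661
  (16 − 25.303)²/25.303 = 3.4204
  (38 − 28.697)²/28.697 = 3.0158
  (26 − 31.863)²/31.863 = 1.0788
  (42 − 36.137)²/36.137 = 0.9512
χ² = 9.2618 + 8.1661 + 3.4204 + 3.0158 + 1.0788 + 0.9512 = 25.89
df = (3−1)(2−1) = 2. Since 25.89 > 4.605, reject the null hypothesis of independence at α = 0.1.

25.89; reject H₀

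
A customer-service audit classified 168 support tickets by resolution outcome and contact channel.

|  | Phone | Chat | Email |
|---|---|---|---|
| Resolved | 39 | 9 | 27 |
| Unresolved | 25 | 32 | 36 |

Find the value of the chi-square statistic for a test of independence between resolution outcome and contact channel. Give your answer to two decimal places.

Row totals: 75, 93. Column totals: 64, 41, 63. Grand total N = 168.
Expected counts (row total × column total / N):
  Resolved, Phone: 75×64/168 = 28.571
  Resolved, Chat: 75×41/168 = 18.304
  Resolved, Email: 75×63/168 = 28.125
  Unresolved, Phone: 93×64/168 = 35.429
  Unresolved, Chat: 93×41/168 = 22.696
  Unresolved, Email: 93×63/168 = 34.875
Contributions (O − E)²/E:
  (39 − 28.571)²/28.571 = 3.8068
  (9 − 18.304)²/18.304 = 4.7293
  (27 − 28.125)²/28.125 = 0.0450
  (25 − 35.429)²/35.429 = 3.0699
  (32 − 22.696)²/22.696 = 3.8141
  (36 − 34.875)²/34.875 = 0.0363
χ² = 3.8068 + 4.7293 + 0.0450 + 3.0699 + 3.8141 + 0.0363 = 15.50

15.50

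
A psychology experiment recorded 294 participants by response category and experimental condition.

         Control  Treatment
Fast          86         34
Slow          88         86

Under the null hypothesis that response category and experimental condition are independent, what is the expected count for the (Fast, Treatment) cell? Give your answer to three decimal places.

Row total (Fast) = 120; column total (Treatment) = 120; grand total N = 294.
Expected count = (row total × column total) / N = 120 × 120 / 294 = 48.980.

48.980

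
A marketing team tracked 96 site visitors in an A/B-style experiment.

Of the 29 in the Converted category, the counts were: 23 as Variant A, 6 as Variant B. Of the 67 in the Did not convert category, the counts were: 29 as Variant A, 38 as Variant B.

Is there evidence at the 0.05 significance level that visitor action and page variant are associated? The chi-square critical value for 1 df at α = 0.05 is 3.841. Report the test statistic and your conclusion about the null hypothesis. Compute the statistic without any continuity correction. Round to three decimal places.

10.581; reject H₀

Row totals: 29, 67. Column totals: 52, 44. Grand total N = 96.
Expected counts (row total × column total / N):
  Converted, Variant A: 29×52/96 = 15.7083
  Converted, Variant B: 29×44/96 = 13.2917
  Did not convert, Variant A: 67×52/96 = 36.2917
  Did not convert, Variant B: 67×44/96 = 30.7083
Contributions (O − E)²/E:
  (23 − 15.7083)²/15.7083 = 3.3848
  (6 − 13.2917)²/13.2917 = 4.0002
  (29 − 36.2917)²/36.2917 = 1.4650
  (38 − 30.7083)²/30.7083 = 1.7314
χ² = 3.3848 + 4.0002 + 1.4650 + 1.7314 = 10.581
df = (2−1)(2−1) = 1. Since 10.581 > 3.841, reject the null hypothesis of independence at α = 0.05.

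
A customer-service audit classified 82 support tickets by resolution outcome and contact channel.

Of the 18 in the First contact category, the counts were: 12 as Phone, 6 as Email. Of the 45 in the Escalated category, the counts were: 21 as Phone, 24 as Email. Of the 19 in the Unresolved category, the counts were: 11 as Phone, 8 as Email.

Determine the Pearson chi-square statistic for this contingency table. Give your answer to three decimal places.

Row totals: 18, 45, 19. Column totals: 44, 38. Grand total N = 82.
Expected counts (row total × column total / N):
  First contact, Phone: 18×44/82 = 9.6585
  First contact, Email: 18×38/82 = 8.3415
  Escalated, Phone: 45×44/82 = 24.1463
  Escalated, Email: 45×38/82 = 20.8537
  Unresolved, Phone: 19×44/82 = 10.1951
  Unresolved, Email: 19×38/82 = 8.8049
Contributions (O − E)²/E:
  (12 − 9.6585)²/9.6585 = 0.5676
  (6 − 8.3415)²/8.3415 = 0.6573
  (21 − 24.1463)²/24.1463 = 0.4100
  (24 − 20.8537)²/20.8537 = 0.4747
  (11 − 10.1951)²/10.1951 = 0.0635
  (8 − 8.8049)²/8.8049 = 0.0736
χ² = 0.5676 + 0.6573 + 0.4100 + 0.4747 + 0.0635 + 0.0736 = 2.247

2.247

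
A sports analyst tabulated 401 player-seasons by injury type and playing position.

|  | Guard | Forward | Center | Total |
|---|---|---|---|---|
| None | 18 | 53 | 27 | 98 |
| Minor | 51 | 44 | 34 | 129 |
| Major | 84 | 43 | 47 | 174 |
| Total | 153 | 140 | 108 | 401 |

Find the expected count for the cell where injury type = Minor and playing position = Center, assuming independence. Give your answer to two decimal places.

34.74

Row total (Minor) = 129; column total (Center) = 108; grand total N = 401.
Expected count = (row total × column total) / N = 129 × 108 / 401 = 34.74.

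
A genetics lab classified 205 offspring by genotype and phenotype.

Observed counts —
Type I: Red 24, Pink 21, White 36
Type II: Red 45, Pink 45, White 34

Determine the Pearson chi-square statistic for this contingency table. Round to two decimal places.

6.44

Row totals: 81, 124. Column totals: 69, 66, 70. Grand total N = 205.
Expected counts (row total × column total / N):
  Type I, Red: 81×69/205 = 27.263
  Type I, Pink: 81×66/205 = 26.078
  Type I, White: 81×70/205 = 27.659
  Type II, Red: 124×69/205 = 41.737
  Type II, Pink: 124×66/205 = 39.922
  Type II, White: 124×70/205 = 42.341
Contributions (O − E)²/E:
  (24 − 27.263)²/27.263 = 0.3905
  (21 − 26.078)²/26.078 = 0.9888
  (36 − 27.659)²/27.659 = 2.5154
  (45 − 41.737)²/41.737 = 0.2551
  (45 − 39.922)²/39.922 = 0.6459
  (34 − 42.341)²/42.341 = 1.6431
χ² = 0.3905 + 0.9888 + 2.5154 + 0.2551 + 0.6459 + 1.6431 = 6.44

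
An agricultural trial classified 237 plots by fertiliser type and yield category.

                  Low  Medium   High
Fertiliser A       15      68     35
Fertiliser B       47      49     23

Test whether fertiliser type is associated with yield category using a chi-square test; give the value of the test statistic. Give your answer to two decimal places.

22.08

Row totals: 118, 119. Column totals: 62, 117, 58. Grand total N = 237.
Expected counts (row total × column total / N):
  Fertiliser A, Low: 118×62/237 = 30.869
  Fertiliser A, Medium: 118×117/237 = 58.253
  Fertiliser A, High: 118×58/237 = 28.878
  Fertiliser B, Low: 119×62/237 = 31.131
  Fertiliser B, Medium: 119×117/237 = 58.747
  Fertiliser B, High: 119×58/237 = 29.122
Contributions (O − E)²/E:
  (15 − 30.869)²/30.869 = 8.1579
  (68 − 58.253)²/58.253 = 1.6309
  (35 − 28.878)²/28.878 = 1.2978
  (47 − 31.131)²/31.131 = 8.0892
  (49 − 58.747)²/58.747 = 1.6172
  (23 − 29.122)²/29.122 = 1.2870
χ² = 8.1579 + 1.6309 + 1.2978 + 8.0892 + 1.6172 + 1.2870 = 22.08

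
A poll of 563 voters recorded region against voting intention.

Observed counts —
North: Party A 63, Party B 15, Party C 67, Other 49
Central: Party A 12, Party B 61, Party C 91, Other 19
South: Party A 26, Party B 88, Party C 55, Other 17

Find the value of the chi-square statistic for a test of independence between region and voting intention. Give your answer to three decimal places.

Row totals: 194, 183, 186. Column totals: 101, 164, 213, 85. Grand total N = 563.
Expected counts (row total × column total / N):
  North, Party A: 194×101/563 = 34.80284
  North, Party B: 194×164/563 = 56.51155
  North, Party C: 194×213/563 = 73.39609
  North, Other: 194×85/563 = 29.28952
  Central, Party A: 183×101/563 = 32.82948
  Central, Party B: 183×164/563 = 53.30728
  Central, Party C: 183×213/563 = 69.23446
  Central, Other: 183×85/563 = 27.62877
  South, Party A: 186×101/563 = 33.36767
  South, Party B: 186×164/563 = 54.18117
  South, Party C: 186×213/563 = 70.36945
  South, Other: 186×85/563 = 28.08171
Contributions (O − E)²/E:
  (63 − 34.80284)²/34.80284 = 22.8453
  (15 − 56.51155)²/56.51155 = 30.4930
  (67 − 73.39609)²/73.39609 = 0.5574
  (49 − 29.28952)²/29.28952 = 13.2642
  (12 − 32.82948)²/32.82948 = 13.2158
  (61 − 53.30728)²/53.30728 = 1.1101
  (91 − 69.23446)²/69.23446 = 6.8425
  (19 − 27.62877)²/27.62877 = 2.6949
  (26 − 33.36767)²/33.36767 = 1.6268
  (88 − 54.18117)²/54.18117 = 21.1091
  (55 − 70.36945)²/70.36945 = 3.3569
  (17 − 28.08171)²/28.08171 = 4.3731
χ² = 22.8453 + 30.4930 + 0.5574 + 13.2642 + 13.2158 + 1.1101 + 6.8425 + 2.6949 + 1.6268 + 21.1091 + 3.3569 + 4.3731 = 121.489

121.489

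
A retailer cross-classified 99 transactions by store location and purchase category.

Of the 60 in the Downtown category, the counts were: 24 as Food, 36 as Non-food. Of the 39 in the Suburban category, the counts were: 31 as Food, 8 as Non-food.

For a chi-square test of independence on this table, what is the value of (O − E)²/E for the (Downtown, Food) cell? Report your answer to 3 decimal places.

2.613

Row total (Downtown) = 60; column total (Food) = 55; N = 99.
Expected count E = 60 × 55 / 99 = 33.33333.
Contribution = (O − E)²/E = (24 − 33.33333)² / 33.33333 = 2.613.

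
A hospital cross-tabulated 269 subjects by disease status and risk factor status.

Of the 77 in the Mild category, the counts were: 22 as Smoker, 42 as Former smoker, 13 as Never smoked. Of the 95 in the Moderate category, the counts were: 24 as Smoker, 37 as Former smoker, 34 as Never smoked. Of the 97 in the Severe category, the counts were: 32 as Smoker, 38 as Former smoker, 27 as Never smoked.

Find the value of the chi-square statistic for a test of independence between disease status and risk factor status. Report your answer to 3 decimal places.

9.557

Row totals: 77, 95, 97. Column totals: 78, 117, 74. Grand total N = 269.
Expected counts (row total × column total / N):
  Mild, Smoker: 77×78/269 = 22.3271
  Mild, Former smoker: 77×117/269 = 33.4907
  Mild, Never smoked: 77×74/269 = 21.1822
  Moderate, Smoker: 95×78/269 = 27.5465
  Moderate, Former smoker: 95×117/269 = 41.3197
  Moderate, Never smoked: 95×74/269 = 26.1338
  Severe, Smoker: 97×78/269 = 28.1264
  Severe, Former smoker: 97×117/269 = 42.1896
  Severe, Never smoked: 97×74/269 = 26.6840
Contributions (O − E)²/E:
  (22 − 22.3271)²/22.3271 = 0.0048
  (42 − 33.4907)²/33.4907 = 2.1620
  (13 − 21.1822)²/21.1822 = 3.1606
  (24 − 27.5465)²/27.5465 = 0.4566
  (37 − 41.3197)²/41.3197 = 0.4516
  (34 − 26.1338)²/26.1338 = 2.3677
  (32 − 28.1264)²/28.1264 = 0.5335
  (38 − 42.1896)²/42.1896 = 0.4160
  (27 − 26.6840)²/26.6840 = 0.0037
χ² = 0.0048 + 2.1620 + 3.1606 + 0.4566 + 0.4516 + 2.3677 + 0.5335 + 0.4160 + 0.0037 = 9.557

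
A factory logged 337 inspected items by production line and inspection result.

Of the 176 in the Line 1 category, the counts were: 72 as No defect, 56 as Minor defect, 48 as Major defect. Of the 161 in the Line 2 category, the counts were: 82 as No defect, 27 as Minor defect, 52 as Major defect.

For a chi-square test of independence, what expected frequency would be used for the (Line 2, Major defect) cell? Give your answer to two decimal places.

Row total (Line 2) = 161; column total (Major defect) = 100; grand total N = 337.
Expected count = (row total × column total) / N = 161 × 100 / 337 = 47.77.

47.77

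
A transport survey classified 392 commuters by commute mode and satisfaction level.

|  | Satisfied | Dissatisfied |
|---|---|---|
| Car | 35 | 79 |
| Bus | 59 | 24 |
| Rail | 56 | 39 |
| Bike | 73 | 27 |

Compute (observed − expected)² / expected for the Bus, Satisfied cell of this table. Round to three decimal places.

Row total (Bus) = 83; column total (Satisfied) = 223; N = 392.
Expected count E = 83 × 223 / 392 = 47.2168.
Contribution = (O − E)²/E = (59 − 47.2168)² / 47.2168 = 2.941.

2.941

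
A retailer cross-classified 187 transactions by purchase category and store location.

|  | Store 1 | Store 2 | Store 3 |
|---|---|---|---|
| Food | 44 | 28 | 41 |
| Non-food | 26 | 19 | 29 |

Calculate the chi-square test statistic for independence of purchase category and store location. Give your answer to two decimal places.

0.29

Row totals: 113, 74. Column totals: 70, 47, 70. Grand total N = 187.
Expected counts (row total × column total / N):
  Food, Store 1: 113×70/187 = 42.299
  Food, Store 2: 113×47/187 = 28.401
  Food, Store 3: 113×70/187 = 42.299
  Non-food, Store 1: 74×70/187 = 27.701
  Non-food, Store 2: 74×47/187 = 18.599
  Non-food, Store 3: 74×70/187 = 27.701
Contributions (O − E)²/E:
  (44 − 42.299)²/42.299 = 0.0684
  (28 − 28.401)²/28.401 = 0.0057
  (41 − 42.299)²/42.299 = 0.0399
  (26 − 27.701)²/27.701 = 0.1045
  (19 − 18.599)²/18.599 = 0.0086
  (29 − 27.701)²/27.701 = 0.0609
χ² = 0.0684 + 0.0057 + 0.0399 + 0.1045 + 0.0086 + 0.0609 = 0.29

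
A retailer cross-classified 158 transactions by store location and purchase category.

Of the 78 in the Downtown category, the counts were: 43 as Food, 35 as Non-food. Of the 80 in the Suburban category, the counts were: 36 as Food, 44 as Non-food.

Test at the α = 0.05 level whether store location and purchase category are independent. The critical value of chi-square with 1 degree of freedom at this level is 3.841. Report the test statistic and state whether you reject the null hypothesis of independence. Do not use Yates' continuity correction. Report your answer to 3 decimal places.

1.621; fail to reject H₀

Row totals: 78, 80. Column totals: 79, 79. Grand total N = 158.
Expected counts (row total × column total / N):
  Downtown, Food: 78×79/158 = 39.0000
  Downtown, Non-food: 78×79/158 = 39.0000
  Suburban, Food: 80×79/158 = 40.0000
  Suburban, Non-food: 80×79/158 = 40.0000
Contributions (O − E)²/E:
  (43 − 39.0000)²/39.0000 = 0.4103
  (35 − 39.0000)²/39.0000 = 0.4103
  (36 − 40.0000)²/40.0000 = 0.4000
  (44 − 40.0000)²/40.0000 = 0.4000
χ² = 0.4103 + 0.4103 + 0.4000 + 0.4000 = 1.621
df = (2−1)(2−1) = 1. Since 1.621 < 3.841, fail to reject the null hypothesis of independence at α = 0.05.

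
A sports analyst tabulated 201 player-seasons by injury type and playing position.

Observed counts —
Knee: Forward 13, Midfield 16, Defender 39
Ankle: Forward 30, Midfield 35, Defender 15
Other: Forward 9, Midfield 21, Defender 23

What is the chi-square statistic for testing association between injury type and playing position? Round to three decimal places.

26.270

Row totals: 68, 80, 53. Column totals: 52, 72, 77. Grand total N = 201.
Expected counts (row total × column total / N):
  Knee, Forward: 68×52/201 = 17.59204
  Knee, Midfield: 68×72/201 = 24.35821
  Knee, Defender: 68×77/201 = 26.04975
  Ankle, Forward: 80×52/201 = 20.69652
  Ankle, Midfield: 80×72/201 = 28.65672
  Ankle, Defender: 80×77/201 = 30.64677
  Other, Forward: 53×52/201 = 13.71144
  Other, Midfield: 53×72/201 = 18.98507
  Other, Defender: 53×77/201 = 20.30348
Contributions (O − E)²/E:
  (13 − 17.59204)²/17.59204 = 1.1987
  (16 − 24.35821)²/24.35821 = 2.8680
  (39 − 26.04975)²/26.04975 = 6.4380
  (30 − 20.69652)²/20.69652 = 4.1821
  (35 − 28.65672)²/28.65672 = 1.4041
  (15 − 30.64677)²/30.64677 = 7.9885
  (9 − 13.71144)²/13.71144 = 1.6189
  (21 − 18.98507)²/18.98507 = 0.2138
  (23 − 20.30348)²/20.30348 = 0.3581
χ² = 1.1987 + 2.8680 + 6.4380 + 4.1821 + 1.4041 + 7.9885 + 1.6189 + 0.2138 + 0.3581 = 26.270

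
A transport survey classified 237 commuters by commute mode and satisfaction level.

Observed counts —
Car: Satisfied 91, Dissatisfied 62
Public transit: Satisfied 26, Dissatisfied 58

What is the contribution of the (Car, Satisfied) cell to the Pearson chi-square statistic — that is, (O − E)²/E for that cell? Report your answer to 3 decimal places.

Row total (Car) = 153; column total (Satisfied) = 117; N = 237.
Expected count E = 153 × 117 / 237 = 75.5316.
Contribution = (O − E)²/E = (91 − 75.5316)² / 75.5316 = 3.168.

3.168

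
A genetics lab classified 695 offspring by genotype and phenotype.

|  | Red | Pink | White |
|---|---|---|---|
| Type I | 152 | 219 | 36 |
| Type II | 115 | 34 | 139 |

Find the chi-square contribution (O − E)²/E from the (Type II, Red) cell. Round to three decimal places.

Row total (Type II) = 288; column total (Red) = 267; N = 695.
Expected count E = 288 × 267 / 695 = 110.6417.
Contribution = (O − E)²/E = (115 − 110.6417)² / 110.6417 = 0.172.

0.172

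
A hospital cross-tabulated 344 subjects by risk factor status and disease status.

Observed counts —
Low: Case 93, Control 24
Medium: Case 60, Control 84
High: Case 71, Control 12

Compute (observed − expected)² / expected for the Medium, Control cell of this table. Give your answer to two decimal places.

Row total (Medium) = 144; column total (Control) = 120; N = 344.
Expected count E = 144 × 120 / 344 = 50.233.
Contribution = (O − E)²/E = (84 − 50.233)² / 50.233 = 22.70.

22.70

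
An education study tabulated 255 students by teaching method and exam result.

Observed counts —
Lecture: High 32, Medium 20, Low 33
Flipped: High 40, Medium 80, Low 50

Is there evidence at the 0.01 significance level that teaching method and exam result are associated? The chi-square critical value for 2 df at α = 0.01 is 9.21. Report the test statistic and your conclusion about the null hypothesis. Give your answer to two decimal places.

13.54; reject H₀

Row totals: 85, 170. Column totals: 72, 100, 83. Grand total N = 255.
Expected counts (row total × column total / N):
  Lecture, High: 85×72/255 = 24.000
  Lecture, Medium: 85×100/255 = 33.333
  Lecture, Low: 85×83/255 = 27.667
  Flipped, High: 170×72/255 = 48.000
  Flipped, Medium: 170×100/255 = 66.667
  Flipped, Low: 170×83/255 = 55.333
Contributions (O − E)²/E:
  (32 − 24.000)²/24.000 = 2.6667
  (20 − 33.333)²/33.333 = 5.3331
  (33 − 27.667)²/27.667 = 1.0280
  (40 − 48.000)²/48.000 = 1.3333
  (80 − 66.667)²/66.667 = 2.6665
  (50 − 55.333)²/55.333 = 0.5140
χ² = 2.6667 + 5.3331 + 1.0280 + 1.3333 + 2.6665 + 0.5140 = 13.54
df = (2−1)(3−1) = 2. Since 13.54 > 9.21, reject the null hypothesis of independence at α = 0.01.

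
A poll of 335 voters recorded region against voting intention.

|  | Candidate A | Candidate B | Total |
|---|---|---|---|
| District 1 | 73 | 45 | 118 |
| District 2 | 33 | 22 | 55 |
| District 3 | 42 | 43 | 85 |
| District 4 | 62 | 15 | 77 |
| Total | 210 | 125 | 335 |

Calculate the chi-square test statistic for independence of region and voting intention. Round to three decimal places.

Grand total N = 335.
Expected counts (row total × column total / N):
  District 1, Candidate A: 118×210/335 = 73.97015
  District 1, Candidate B: 118×125/335 = 44.02985
  District 2, Candidate A: 55×210/335 = 34.47761
  District 2, Candidate B: 55×125/335 = 20.52239
  District 3, Candidate A: 85×210/335 = 53.28358
  District 3, Candidate B: 85×125/335 = 31.71642
  District 4, Candidate A: 77×210/335 = 48.26866
  District 4, Candidate B: 77×125/335 = 28.73134
Contributions (O − E)²/E:
  (73 − 73.97015)²/73.97015 = 0.0127
  (45 − 44.02985)²/44.02985 = 0.0214
  (33 − 34.47761)²/34.47761 = 0.0633
  (22 − 20.52239)²/20.52239 = 0.1064
  (42 − 53.28358)²/53.28358 = 2.3895
  (43 − 31.71642)²/31.71642 = 4.0143
  (62 − 48.26866)²/48.26866 = 3.9063
  (15 − 28.73134)²/28.73134 = 6.5625
χ² = 0.0127 + 0.0214 + 0.0633 + 0.1064 + 2.3895 + 4.0143 + 3.9063 + 6.5625 = 17.076

17.076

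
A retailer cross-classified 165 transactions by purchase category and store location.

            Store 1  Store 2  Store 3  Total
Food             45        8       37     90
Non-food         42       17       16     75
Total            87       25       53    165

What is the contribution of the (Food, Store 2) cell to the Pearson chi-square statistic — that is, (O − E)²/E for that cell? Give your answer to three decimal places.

Row total (Food) = 90; column total (Store 2) = 25; N = 165.
Expected count E = 90 × 25 / 165 = 13.6364.
Contribution = (O − E)²/E = (8 − 13.6364)² / 13.6364 = 2.330.

2.330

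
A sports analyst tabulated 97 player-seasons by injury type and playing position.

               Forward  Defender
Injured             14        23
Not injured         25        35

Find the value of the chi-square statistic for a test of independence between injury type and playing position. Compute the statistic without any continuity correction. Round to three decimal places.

Row totals: 37, 60. Column totals: 39, 58. Grand total N = 97.
Expected counts (row total × column total / N):
  Injured, Forward: 37×39/97 = 14.8763
  Injured, Defender: 37×58/97 = 22.1237
  Not injured, Forward: 60×39/97 = 24.1237
  Not injured, Defender: 60×58/97 = 35.8763
Contributions (O − E)²/E:
  (14 − 14.8763)²/14.8763 = 0.0516
  (23 − 22.1237)²/22.1237 = 0.0347
  (25 − 24.1237)²/24.1237 = 0.0318
  (35 − 35.8763)²/35.8763 = 0.0214
χ² = 0.0516 + 0.0347 + 0.0318 + 0.0214 = 0.140

0.140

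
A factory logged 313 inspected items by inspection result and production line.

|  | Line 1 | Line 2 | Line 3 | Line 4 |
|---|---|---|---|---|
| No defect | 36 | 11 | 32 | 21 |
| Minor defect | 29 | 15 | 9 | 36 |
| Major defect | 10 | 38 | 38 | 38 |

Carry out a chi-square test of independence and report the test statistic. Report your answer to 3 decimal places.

Row totals: 100, 89, 124. Column totals: 75, 64, 79, 95. Grand total N = 313.
Expected counts (row total × column total / N):
  No defect, Line 1: 100×75/313 = 23.9617
  No defect, Line 2: 100×64/313 = 20.4473
  No defect, Line 3: 100×79/313 = 25.2396
  No defect, Line 4: 100×95/313 = 30.3514
  Minor defect, Line 1: 89×75/313 = 21.3259
  Minor defect, Line 2: 89×64/313 = 18.1981
  Minor defect, Line 3: 89×79/313 = 22.4633
  Minor defect, Line 4: 89×95/313 = 27.0128
  Major defect, Line 1: 124×75/313 = 29.7125
  Major defect, Line 2: 124×64/313 = 25.3546
  Major defect, Line 3: 124×79/313 = 31.2971
  Major defect, Line 4: 124×95/313 = 37.6358
Contributions (O − E)²/E:
  (36 − 23.9617)²/23.9617 = 6.0480
  (11 − 20.4473)²/20.4473 = 4.3650
  (32 − 25.2396)²/25.2396 = 1.8108
  (21 − 30.3514)²/30.3514 = 2.8812
  (29 − 21.3259)²/21.3259 = 2.7615
  (15 − 18.1981)²/18.1981 = 0.5620
  (9 − 22.4633)²/22.4633 = 8.0692
  (36 − 27.0128)²/27.0128 = 2.9901
  (10 − 29.7125)²/29.7125 = 13.0781
  (38 − 25.3546)²/25.3546 = 6.3068
  (38 − 31.2971)²/31.2971 = 1.4356
  (38 − 37.6358)²/37.6358 = 0.0035
χ² = 6.0480 + 4.3650 + 1.8108 + 2.8812 + 2.7615 + 0.5620 + 8.0692 + 2.9901 + 13.0781 + 6.3068 + 1.4356 + 0.0035 = 50.312

50.312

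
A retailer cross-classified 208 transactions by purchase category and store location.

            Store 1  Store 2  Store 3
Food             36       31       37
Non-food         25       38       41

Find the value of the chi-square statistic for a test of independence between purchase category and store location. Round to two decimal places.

Row totals: 104, 104. Column totals: 61, 69, 78. Grand total N = 208.
Expected counts (row total × column total / N):
  Food, Store 1: 104×61/208 = 30.500
  Food, Store 2: 104×69/208 = 34.500
  Food, Store 3: 104×78/208 = 39.000
  Non-food, Store 1: 104×61/208 = 30.500
  Non-food, Store 2: 104×69/208 = 34.500
  Non-food, Store 3: 104×78/208 = 39.000
Contributions (O − E)²/E:
  (36 − 30.500)²/30.500 = 0.9918
  (31 − 34.500)²/34.500 = 0.3551
  (37 − 39.000)²/39.000 = 0.1026
  (25 − 30.500)²/30.500 = 0.9918
  (38 − 34.500)²/34.500 = 0.3551
  (41 − 39.000)²/39.000 = 0.1026
χ² = 0.9918 + 0.3551 + 0.1026 + 0.9918 + 0.3551 + 0.1026 = 2.90

2.90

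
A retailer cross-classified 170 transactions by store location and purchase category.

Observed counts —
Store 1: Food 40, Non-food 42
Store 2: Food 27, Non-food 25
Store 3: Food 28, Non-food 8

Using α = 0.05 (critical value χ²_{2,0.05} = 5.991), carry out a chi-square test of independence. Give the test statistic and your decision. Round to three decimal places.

Row totals: 82, 52, 36. Column totals: 95, 75. Grand total N = 170.
Expected counts (row total × column total / N):
  Store 1, Food: 82×95/170 = 45.8235
  Store 1, Non-food: 82×75/170 = 36.1765
  Store 2, Food: 52×95/170 = 29.0588
  Store 2, Non-food: 52×75/170 = 22.9412
  Store 3, Food: 36×95/170 = 20.1176
  Store 3, Non-food: 36×75/170 = 15.8824
Contributions (O − E)²/E:
  (40 − 45.8235)²/45.8235 = 0.7401
  (42 − 36.1765)²/36.1765 = 0.9374
  (27 − 29.0588)²/29.0588 = 0.1459
  (25 − 22.9412)²/22.9412 = 0.1848
  (28 − 20.1176)²/20.1176 = 3.0885
  (8 − 15.8824)²/15.8824 = 3.9120
χ² = 0.7401 + 0.9374 + 0.1459 + 0.1848 + 3.0885 + 3.9120 = 9.009
df = (3−1)(2−1) = 2. Since 9.009 > 5.991, reject the null hypothesis of independence at α = 0.05.

9.009; reject H₀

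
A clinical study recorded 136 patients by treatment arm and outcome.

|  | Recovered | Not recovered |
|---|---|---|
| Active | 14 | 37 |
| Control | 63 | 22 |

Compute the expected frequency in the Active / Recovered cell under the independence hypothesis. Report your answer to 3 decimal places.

Row total (Active) = 51; column total (Recovered) = 77; grand total N = 136.
Expected count = (row total × column total) / N = 51 × 77 / 136 = 28.875.

28.875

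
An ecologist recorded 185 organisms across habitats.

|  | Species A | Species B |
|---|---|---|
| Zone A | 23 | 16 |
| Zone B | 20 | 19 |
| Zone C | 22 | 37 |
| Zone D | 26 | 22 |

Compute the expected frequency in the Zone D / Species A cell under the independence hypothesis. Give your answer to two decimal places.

Row total (Zone D) = 48; column total (Species A) = 91; grand total N = 185.
Expected count = (row total × column total) / N = 48 × 91 / 185 = 23.61.

23.61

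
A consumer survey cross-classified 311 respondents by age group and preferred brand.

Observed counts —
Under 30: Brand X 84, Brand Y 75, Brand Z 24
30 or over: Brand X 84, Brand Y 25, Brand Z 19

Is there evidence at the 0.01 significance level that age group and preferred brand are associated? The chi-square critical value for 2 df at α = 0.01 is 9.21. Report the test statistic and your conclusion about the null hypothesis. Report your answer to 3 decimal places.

16.367; reject H₀

Row totals: 183, 128. Column totals: 168, 100, 43. Grand total N = 311.
Expected counts (row total × column total / N):
  Under 30, Brand X: 183×168/311 = 98.8553
  Under 30, Brand Y: 183×100/311 = 58.8424
  Under 30, Brand Z: 183×43/311 = 25.3023
  30 or over, Brand X: 128×168/311 = 69.1447
  30 or over, Brand Y: 128×100/311 = 41.1576
  30 or over, Brand Z: 128×43/311 = 17.6977
Contributions (O − E)²/E:
  (84 − 98.8553)²/98.8553 = 2.2324
  (75 − 58.8424)²/58.8424 = 4.4367
  (24 − 25.3023)²/25.3023 = 0.0670
  (84 − 69.1447)²/69.1447 = 3.1916
  (25 − 41.1576)²/41.1576 = 6.3431
  (19 − 17.6977)²/17.6977 = 0.0958
χ² = 2.2324 + 4.4367 + 0.0670 + 3.1916 + 6.3431 + 0.0958 = 16.367
df = (2−1)(3−1) = 2. Since 16.367 > 9.21, reject the null hypothesis of independence at α = 0.01.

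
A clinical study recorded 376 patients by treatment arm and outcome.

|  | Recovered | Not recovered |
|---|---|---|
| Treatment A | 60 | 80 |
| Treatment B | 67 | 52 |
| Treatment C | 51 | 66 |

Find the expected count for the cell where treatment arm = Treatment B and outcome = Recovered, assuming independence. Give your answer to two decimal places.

Row total (Treatment B) = 119; column total (Recovered) = 178; grand total N = 376.
Expected count = (row total × column total) / N = 119 × 178 / 376 = 56.34.

56.34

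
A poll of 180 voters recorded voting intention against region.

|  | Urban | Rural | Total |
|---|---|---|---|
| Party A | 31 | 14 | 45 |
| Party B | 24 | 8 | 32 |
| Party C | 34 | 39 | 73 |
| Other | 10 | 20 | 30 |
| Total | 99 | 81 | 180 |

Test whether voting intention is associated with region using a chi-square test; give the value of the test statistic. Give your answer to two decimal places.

Grand total N = 180.
Expected counts (row total × column total / N):
  Party A, Urban: 45×99/180 = 24.750
  Party A, Rural: 45×81/180 = 20.250
  Party B, Urban: 32×99/180 = 17.600
  Party B, Rural: 32×81/180 = 14.400
  Party C, Urban: 73×99/180 = 40.150
  Party C, Rural: 73×81/180 = 32.850
  Other, Urban: 30×99/180 = 16.500
  Other, Rural: 30×81/180 = 13.500
Contributions (O − E)²/E:
  (31 − 24.750)²/24.750 = 1.5783
  (14 − 20.250)²/20.250 = 1.9290
  (24 − 17.600)²/17.600 = 2.3273
  (8 − 14.400)²/14.400 = 2.8444
  (34 − 40.150)²/40.150 = 0.9420
  (39 − 32.850)²/32.850 = 1.1514
  (10 − 16.500)²/16.500 = 2.5606
  (20 − 13.500)²/13.500 = 3.1296
χ² = 1.5783 + 1.9290 + 2.3273 + 2.8444 + 0.9420 + 1.1514 + 2.5606 + 3.1296 = 16.46

16.46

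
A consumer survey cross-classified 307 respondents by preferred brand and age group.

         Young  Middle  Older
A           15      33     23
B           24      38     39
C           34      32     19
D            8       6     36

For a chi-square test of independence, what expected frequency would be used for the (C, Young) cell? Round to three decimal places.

Row total (C) = 85; column total (Young) = 81; grand total N = 307.
Expected count = (row total × column total) / N = 85 × 81 / 307 = 22.427.

22.427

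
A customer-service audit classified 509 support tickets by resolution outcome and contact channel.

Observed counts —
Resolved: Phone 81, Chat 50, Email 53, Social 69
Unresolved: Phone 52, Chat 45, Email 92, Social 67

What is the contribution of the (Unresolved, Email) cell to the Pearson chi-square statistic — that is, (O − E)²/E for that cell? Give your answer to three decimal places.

Row total (Unresolved) = 256; column total (Email) = 145; N = 509.
Expected count E = 256 × 145 / 509 = 72.9273.
Contribution = (O − E)²/E = (92 − 72.9273)² / 72.9273 = 4.988.

4.988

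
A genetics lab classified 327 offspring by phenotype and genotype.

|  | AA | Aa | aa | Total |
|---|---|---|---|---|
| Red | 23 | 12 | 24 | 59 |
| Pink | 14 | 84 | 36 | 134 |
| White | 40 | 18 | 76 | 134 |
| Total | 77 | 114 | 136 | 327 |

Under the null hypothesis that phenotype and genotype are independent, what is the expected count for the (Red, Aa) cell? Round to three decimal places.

20.569

Row total (Red) = 59; column total (Aa) = 114; grand total N = 327.
Expected count = (row total × column total) / N = 59 × 114 / 327 = 20.569.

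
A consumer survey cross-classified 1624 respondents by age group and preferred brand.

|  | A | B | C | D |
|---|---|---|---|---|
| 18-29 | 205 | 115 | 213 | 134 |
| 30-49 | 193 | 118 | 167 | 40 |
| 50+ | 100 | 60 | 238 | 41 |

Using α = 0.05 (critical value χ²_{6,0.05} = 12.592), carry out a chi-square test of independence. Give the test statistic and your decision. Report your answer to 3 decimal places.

Row totals: 667, 518, 439. Column totals: 498, 293, 618, 215. Grand total N = 1624.
Expected counts (row total × column total / N):
  18-29, A: 667×498/1624 = 204.5357
  18-29, B: 667×293/1624 = 120.3393
  18-29, C: 667×618/1624 = 253.8214
  18-29, D: 667×215/1624 = 88.3036
  30-49, A: 518×498/1624 = 158.8448
  30-49, B: 518×293/1624 = 93.4569
  30-49, C: 518×618/1624 = 197.1207
  30-49, D: 518×215/1624 = 68.5776
  50+, A: 439×498/1624 = 134.6195
  50+, B: 439×293/1624 = 79.2038
  50+, C: 439×618/1624 = 167.0579
  50+, D: 439×215/1624 = 58.1188
Contributions (O − E)²/E:
  (205 − 204.5357)²/204.5357 = 0.0011
  (115 − 120.3393)²/120.3393 = 0.2369
  (213 − 253.8214)²/253.8214 = 6.5652
  (134 − 88.3036)²/88.3036 = 23.6475
  (193 − 158.8448)²/158.8448 = 7.3441
  (118 − 93.4569)²/93.4569 = 6.4454
  (167 − 197.1207)²/197.1207 = 4.6025
  (40 − 68.5776)²/68.5776 = 11.9088
  (100 − 134.6195)²/134.6195 = 8.9029
  (60 − 79.2038)²/79.2038 = 4.6562
  (238 − 167.0579)²/167.0579 = 30.1260
  (41 − 58.1188)²/58.1188 = 5.0423
χ² = 0.0011 + 0.2369 + 6.5652 + 23.6475 + 7.3441 + 6.4454 + 4.6025 + 11.9088 + 8.9029 + 4.6562 + 30.1260 + 5.0423 = 109.479
df = (3−1)(4−1) = 6. Since 109.479 > 12.592, reject the null hypothesis of independence at α = 0.05.

109.479; reject H₀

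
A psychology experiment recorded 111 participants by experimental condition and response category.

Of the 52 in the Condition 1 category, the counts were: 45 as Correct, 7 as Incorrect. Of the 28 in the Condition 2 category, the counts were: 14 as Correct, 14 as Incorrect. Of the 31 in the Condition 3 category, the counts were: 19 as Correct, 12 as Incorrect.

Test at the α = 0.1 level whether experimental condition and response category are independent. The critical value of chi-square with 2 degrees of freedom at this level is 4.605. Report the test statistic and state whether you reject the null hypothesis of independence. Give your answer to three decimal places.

Row totals: 52, 28, 31. Column totals: 78, 33. Grand total N = 111.
Expected counts (row total × column total / N):
  Condition 1, Correct: 52×78/111 = 36.5405
  Condition 1, Incorrect: 52×33/111 = 15.4595
  Condition 2, Correct: 28×78/111 = 19.6757
  Condition 2, Incorrect: 28×33/111 = 8.3243
  Condition 3, Correct: 31×78/111 = 21.7838
  Condition 3, Incorrect: 31×33/111 = 9.2162
Contributions (O − E)²/E:
  (45 − 36.5405)²/36.5405 = 1.9585
  (7 − 15.4595)²/15.4595 = 4.6291
  (14 − 19.6757)²/19.6757 = 1.6372
  (14 − 8.3243)²/8.3243 = 3.8698
  (19 − 21.7838)²/21.7838 = 0.3557
  (12 − 9.2162)²/9.2162 = 0.8409
χ² = 1.9585 + 4.6291 + 1.6372 + 3.8698 + 0.3557 + 0.8409 = 13.291
df = (3−1)(2−1) = 2. Since 13.291 > 4.605, reject the null hypothesis of independence at α = 0.1.

13.291; reject H₀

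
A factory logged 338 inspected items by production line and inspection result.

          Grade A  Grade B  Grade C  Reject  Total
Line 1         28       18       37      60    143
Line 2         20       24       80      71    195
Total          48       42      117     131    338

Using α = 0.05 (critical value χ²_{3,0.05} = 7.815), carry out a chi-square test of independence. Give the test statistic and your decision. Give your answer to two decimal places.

Grand total N = 338.
Expected counts (row total × column total / N):
  Line 1, Grade A: 143×48/338 = 20.308
  Line 1, Grade B: 143×42/338 = 17.769
  Line 1, Grade C: 143×117/338 = 49.500
  Line 1, Reject: 143×131/338 = 55.423
  Line 2, Grade A: 195×48/338 = 27.692
  Line 2, Grade B: 195×42/338 = 24.231
  Line 2, Grade C: 195×117/338 = 67.500
  Line 2, Reject: 195×131/338 = 75.577
Contributions (O − E)²/E:
  (28 − 20.308)²/20.308 = 2.9135
  (18 − 17.769)²/17.769 = 0.0030
  (37 − 49.500)²/49.500 = 3.1566
  (60 − 55.423)²/55.423 = 0.3780
  (20 − 27.692)²/27.692 = 2.1366
  (24 − 24.231)²/24.231 = 0.0022
  (80 − 67.500)²/67.500 = 2.3148
  (71 − 75.577)²/75.577 = 0.2772
χ² = 2.9135 + 0.0030 + 3.1566 + 0.3780 + 2.1366 + 0.0022 + 2.3148 + 0.2772 = 11.18
df = (2−1)(4−1) = 3. Since 11.18 > 7.815, reject the null hypothesis of independence at α = 0.05.

11.18; reject H₀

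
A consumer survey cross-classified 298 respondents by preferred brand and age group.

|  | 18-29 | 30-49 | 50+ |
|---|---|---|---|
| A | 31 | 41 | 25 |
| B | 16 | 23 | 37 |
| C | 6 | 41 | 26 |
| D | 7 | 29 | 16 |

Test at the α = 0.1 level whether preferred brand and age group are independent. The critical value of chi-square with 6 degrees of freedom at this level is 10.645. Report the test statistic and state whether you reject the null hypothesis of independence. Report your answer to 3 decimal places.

Row totals: 97, 76, 73, 52. Column totals: 60, 134, 104. Grand total N = 298.
Expected counts (row total × column total / N):
  A, 18-29: 97×60/298 = 19.5302
  A, 30-49: 97×134/298 = 43.6174
  A, 50+: 97×104/298 = 33.8523
  B, 18-29: 76×60/298 = 15.3020
  B, 30-49: 76×134/298 = 34.1745
  B, 50+: 76×104/298 = 26.5235
  C, 18-29: 73×60/298 = 14.6980
  C, 30-49: 73×134/298 = 32.8255
  C, 50+: 73×104/298 = 25.4765
  D, 18-29: 52×60/298 = 10.4698
  D, 30-49: 52×134/298 = 23.3826
  D, 50+: 52×104/298 = 18.1477
Contributions (O − E)²/E:
  (31 − 19.5302)²/19.5302 = 6.7360
  (41 − 43.6174)²/43.6174 = 0.1571
  (25 − 33.8523)²/33.8523 = 2.3149
  (16 − 15.3020)²/15.3020 = 0.0318
  (23 − 34.1745)²/34.1745 = 3.6539
  (37 − 26.5235)²/26.5235 = 4.1381
  (6 − 14.6980)²/14.6980 = 5.1473
  (41 − 32.8255)²/32.8255 = 2.0357
  (26 − 25.4765)²/25.4765 = 0.0108
  (7 − 10.4698)²/10.4698 = 1.1499
  (29 − 23.3826)²/23.3826 = 1.3495
  (16 − 18.1477)²/18.1477 = 0.2542
χ² = 6.7360 + 0.1571 + 2.3149 + 0.0318 + 3.6539 + 4.1381 + 5.1473 + 2.0357 + 0.0108 + 1.1499 + 1.3495 + 0.2542 = 26.979
df = (4−1)(3−1) = 6. Since 26.979 > 10.645, reject the null hypothesis of independence at α = 0.1.

26.979; reject H₀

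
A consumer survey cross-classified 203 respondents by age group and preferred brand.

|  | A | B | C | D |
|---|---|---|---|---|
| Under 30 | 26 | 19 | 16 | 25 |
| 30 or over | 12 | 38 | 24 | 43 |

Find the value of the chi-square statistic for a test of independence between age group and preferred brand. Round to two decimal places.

Row totals: 86, 117. Column totals: 38, 57, 40, 68. Grand total N = 203.
Expected counts (row total × column total / N):
  Under 30, A: 86×38/203 = 16.0985
  Under 30, B: 86×57/203 = 24.1478
  Under 30, C: 86×40/203 = 16.9458
  Under 30, D: 86×68/203 = 28.8079
  30 or over, A: 117×38/203 = 21.9015
  30 or over, B: 117×57/203 = 32.8522
  30 or over, C: 117×40/203 = 23.0542
  30 or over, D: 117×68/203 = 39.1921
Contributions (O − E)²/E:
  (26 − 16.0985)²/16.0985 = 6.0900
  (19 − 24.1478)²/24.1478 = 1.0974
  (16 − 16.9458)²/16.9458 = 0.0528
  (25 − 28.8079)²/28.8079 = 0.5033
  (12 − 21.9015)²/21.9015 = 4.4764
  (38 − 32.8522)²/32.8522 = 0.8066
  (24 − 23.0542)²/23.0542 = 0.0388
  (43 − 39.1921)²/39.1921 = 0.3700
χ² = 6.0900 + 1.0974 + 0.0528 + 0.5033 + 4.4764 + 0.8066 + 0.0388 + 0.3700 = 13.44

13.44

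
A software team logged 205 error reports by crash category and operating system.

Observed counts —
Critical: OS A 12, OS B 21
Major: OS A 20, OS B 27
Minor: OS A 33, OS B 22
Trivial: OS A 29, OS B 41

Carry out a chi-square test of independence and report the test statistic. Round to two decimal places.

Row totals: 33, 47, 55, 70. Column totals: 94, 111. Grand total N = 205.
Expected counts (row total × column total / N):
  Critical, OS A: 33×94/205 = 15.132
  Critical, OS B: 33×111/205 = 17.868
  Major, OS A: 47×94/205 = 21.551
  Major, OS B: 47×111/205 = 25.449
  Minor, OS A: 55×94/205 = 25.220
  Minor, OS B: 55×111/205 = 29.780
  Trivial, OS A: 70×94/205 = 32.098
  Trivial, OS B: 70×111/205 = 37.902
Contributions (O − E)²/E:
  (12 − 15.132)²/15.132 = 0.6483
  (21 − 17.868)²/17.868 = 0.5490
  (20 − 21.551)²/21.551 = 0.1116
  (27 − 25.449)²/25.449 = 0.0945
  (33 − 25.220)²/25.220 = 2.4000
  (22 − 29.780)²/29.780 = 2.0325
  (29 − 32.098)²/32.098 = 0.2990
  (41 − 37.902)²/37.902 = 0.2532
χ² = 0.6483 + 0.5490 + 0.1116 + 0.0945 + 2.4000 + 2.0325 + 0.2990 + 0.2532 = 6.39

6.39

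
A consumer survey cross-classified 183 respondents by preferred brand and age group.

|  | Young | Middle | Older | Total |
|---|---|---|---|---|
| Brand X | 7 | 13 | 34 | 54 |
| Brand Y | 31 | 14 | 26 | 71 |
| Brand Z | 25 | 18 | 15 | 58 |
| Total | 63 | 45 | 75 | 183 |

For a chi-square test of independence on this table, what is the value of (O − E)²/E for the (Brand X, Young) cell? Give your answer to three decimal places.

7.226

Row total (Brand X) = 54; column total (Young) = 63; N = 183.
Expected count E = 54 × 63 / 183 = 18.5902.
Contribution = (O − E)²/E = (7 − 18.5902)² / 18.5902 = 7.226.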